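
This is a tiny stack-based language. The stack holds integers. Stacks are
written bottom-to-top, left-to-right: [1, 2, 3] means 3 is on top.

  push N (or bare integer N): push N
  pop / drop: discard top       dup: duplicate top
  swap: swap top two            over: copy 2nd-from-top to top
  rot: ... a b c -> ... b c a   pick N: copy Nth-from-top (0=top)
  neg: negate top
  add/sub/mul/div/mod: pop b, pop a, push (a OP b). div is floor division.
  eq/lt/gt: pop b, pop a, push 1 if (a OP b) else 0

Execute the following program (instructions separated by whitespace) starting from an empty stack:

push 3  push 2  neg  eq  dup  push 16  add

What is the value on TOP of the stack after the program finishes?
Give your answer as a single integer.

Answer: 16

Derivation:
After 'push 3': [3]
After 'push 2': [3, 2]
After 'neg': [3, -2]
After 'eq': [0]
After 'dup': [0, 0]
After 'push 16': [0, 0, 16]
After 'add': [0, 16]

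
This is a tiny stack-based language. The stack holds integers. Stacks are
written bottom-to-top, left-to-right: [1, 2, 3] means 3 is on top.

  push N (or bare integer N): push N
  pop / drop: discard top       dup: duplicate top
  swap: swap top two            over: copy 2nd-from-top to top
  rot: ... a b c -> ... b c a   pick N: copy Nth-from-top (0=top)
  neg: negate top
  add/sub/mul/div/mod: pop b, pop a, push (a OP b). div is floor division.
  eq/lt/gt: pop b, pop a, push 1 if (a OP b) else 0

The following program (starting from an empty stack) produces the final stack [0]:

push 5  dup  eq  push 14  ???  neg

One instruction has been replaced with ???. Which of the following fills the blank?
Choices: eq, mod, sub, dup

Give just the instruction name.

Stack before ???: [1, 14]
Stack after ???:  [0]
Checking each choice:
  eq: MATCH
  mod: produces [-1]
  sub: produces [13]
  dup: produces [1, 14, -14]


Answer: eq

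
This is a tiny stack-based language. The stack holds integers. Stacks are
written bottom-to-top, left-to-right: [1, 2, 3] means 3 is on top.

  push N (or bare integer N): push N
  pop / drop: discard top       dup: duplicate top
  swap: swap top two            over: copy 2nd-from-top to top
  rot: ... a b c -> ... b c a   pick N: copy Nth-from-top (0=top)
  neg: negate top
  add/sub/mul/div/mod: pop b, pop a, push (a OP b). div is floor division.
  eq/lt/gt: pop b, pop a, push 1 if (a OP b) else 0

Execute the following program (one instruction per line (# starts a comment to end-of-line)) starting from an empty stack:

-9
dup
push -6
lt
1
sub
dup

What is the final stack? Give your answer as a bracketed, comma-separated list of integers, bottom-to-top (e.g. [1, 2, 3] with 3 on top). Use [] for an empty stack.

After 'push -9': [-9]
After 'dup': [-9, -9]
After 'push -6': [-9, -9, -6]
After 'lt': [-9, 1]
After 'push 1': [-9, 1, 1]
After 'sub': [-9, 0]
After 'dup': [-9, 0, 0]

Answer: [-9, 0, 0]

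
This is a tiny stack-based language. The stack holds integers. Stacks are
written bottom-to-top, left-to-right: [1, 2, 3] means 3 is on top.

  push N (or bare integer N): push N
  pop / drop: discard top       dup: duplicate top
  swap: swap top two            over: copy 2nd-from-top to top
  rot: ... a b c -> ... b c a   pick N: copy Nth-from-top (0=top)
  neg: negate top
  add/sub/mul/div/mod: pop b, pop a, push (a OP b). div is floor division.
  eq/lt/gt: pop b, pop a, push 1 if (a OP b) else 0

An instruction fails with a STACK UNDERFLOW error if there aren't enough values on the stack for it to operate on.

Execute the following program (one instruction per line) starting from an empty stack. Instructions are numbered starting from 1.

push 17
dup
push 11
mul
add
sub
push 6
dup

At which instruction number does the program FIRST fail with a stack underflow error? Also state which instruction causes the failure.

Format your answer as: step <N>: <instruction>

Step 1 ('push 17'): stack = [17], depth = 1
Step 2 ('dup'): stack = [17, 17], depth = 2
Step 3 ('push 11'): stack = [17, 17, 11], depth = 3
Step 4 ('mul'): stack = [17, 187], depth = 2
Step 5 ('add'): stack = [204], depth = 1
Step 6 ('sub'): needs 2 value(s) but depth is 1 — STACK UNDERFLOW

Answer: step 6: sub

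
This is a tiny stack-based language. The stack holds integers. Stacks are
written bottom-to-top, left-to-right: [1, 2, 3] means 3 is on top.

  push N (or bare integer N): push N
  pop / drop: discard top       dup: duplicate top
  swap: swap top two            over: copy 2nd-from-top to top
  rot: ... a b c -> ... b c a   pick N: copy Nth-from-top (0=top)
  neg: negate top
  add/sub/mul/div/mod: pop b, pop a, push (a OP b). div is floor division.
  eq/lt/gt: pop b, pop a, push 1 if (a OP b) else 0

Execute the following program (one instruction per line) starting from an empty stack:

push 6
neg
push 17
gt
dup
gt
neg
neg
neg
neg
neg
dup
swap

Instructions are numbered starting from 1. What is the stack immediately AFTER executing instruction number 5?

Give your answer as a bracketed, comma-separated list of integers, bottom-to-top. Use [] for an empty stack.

Answer: [0, 0]

Derivation:
Step 1 ('push 6'): [6]
Step 2 ('neg'): [-6]
Step 3 ('push 17'): [-6, 17]
Step 4 ('gt'): [0]
Step 5 ('dup'): [0, 0]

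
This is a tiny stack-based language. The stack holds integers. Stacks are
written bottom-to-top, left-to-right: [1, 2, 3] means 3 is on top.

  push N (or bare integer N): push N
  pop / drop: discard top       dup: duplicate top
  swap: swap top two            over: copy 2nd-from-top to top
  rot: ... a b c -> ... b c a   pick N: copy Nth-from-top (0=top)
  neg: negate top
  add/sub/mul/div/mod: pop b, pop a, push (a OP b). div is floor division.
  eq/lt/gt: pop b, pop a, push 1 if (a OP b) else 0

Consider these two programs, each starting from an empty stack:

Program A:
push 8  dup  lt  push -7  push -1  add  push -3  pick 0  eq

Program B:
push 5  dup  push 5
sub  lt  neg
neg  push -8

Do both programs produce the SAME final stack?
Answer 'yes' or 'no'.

Program A trace:
  After 'push 8': [8]
  After 'dup': [8, 8]
  After 'lt': [0]
  After 'push -7': [0, -7]
  After 'push -1': [0, -7, -1]
  After 'add': [0, -8]
  After 'push -3': [0, -8, -3]
  After 'pick 0': [0, -8, -3, -3]
  After 'eq': [0, -8, 1]
Program A final stack: [0, -8, 1]

Program B trace:
  After 'push 5': [5]
  After 'dup': [5, 5]
  After 'push 5': [5, 5, 5]
  After 'sub': [5, 0]
  After 'lt': [0]
  After 'neg': [0]
  After 'neg': [0]
  After 'push -8': [0, -8]
Program B final stack: [0, -8]
Same: no

Answer: no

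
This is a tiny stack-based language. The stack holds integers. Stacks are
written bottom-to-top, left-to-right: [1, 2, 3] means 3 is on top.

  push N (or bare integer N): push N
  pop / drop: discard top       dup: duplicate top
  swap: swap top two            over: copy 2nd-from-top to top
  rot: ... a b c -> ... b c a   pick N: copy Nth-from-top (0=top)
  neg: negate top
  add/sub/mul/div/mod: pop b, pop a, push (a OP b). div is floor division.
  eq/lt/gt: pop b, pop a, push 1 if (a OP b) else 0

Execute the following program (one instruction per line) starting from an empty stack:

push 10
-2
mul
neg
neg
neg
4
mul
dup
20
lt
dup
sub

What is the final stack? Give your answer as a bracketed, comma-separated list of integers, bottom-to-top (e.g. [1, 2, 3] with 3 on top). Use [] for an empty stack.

After 'push 10': [10]
After 'push -2': [10, -2]
After 'mul': [-20]
After 'neg': [20]
After 'neg': [-20]
After 'neg': [20]
After 'push 4': [20, 4]
After 'mul': [80]
After 'dup': [80, 80]
After 'push 20': [80, 80, 20]
After 'lt': [80, 0]
After 'dup': [80, 0, 0]
After 'sub': [80, 0]

Answer: [80, 0]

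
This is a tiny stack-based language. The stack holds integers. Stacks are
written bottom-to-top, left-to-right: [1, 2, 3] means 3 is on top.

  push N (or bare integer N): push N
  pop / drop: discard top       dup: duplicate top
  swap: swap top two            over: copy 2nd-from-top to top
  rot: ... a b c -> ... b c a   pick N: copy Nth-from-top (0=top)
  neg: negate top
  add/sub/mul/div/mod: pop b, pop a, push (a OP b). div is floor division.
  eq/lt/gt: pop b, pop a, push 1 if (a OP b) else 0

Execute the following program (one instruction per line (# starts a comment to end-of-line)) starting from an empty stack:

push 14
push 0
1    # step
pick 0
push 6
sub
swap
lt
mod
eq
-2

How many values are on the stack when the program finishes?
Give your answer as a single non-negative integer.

After 'push 14': stack = [14] (depth 1)
After 'push 0': stack = [14, 0] (depth 2)
After 'push 1': stack = [14, 0, 1] (depth 3)
After 'pick 0': stack = [14, 0, 1, 1] (depth 4)
After 'push 6': stack = [14, 0, 1, 1, 6] (depth 5)
After 'sub': stack = [14, 0, 1, -5] (depth 4)
After 'swap': stack = [14, 0, -5, 1] (depth 4)
After 'lt': stack = [14, 0, 1] (depth 3)
After 'mod': stack = [14, 0] (depth 2)
After 'eq': stack = [0] (depth 1)
After 'push -2': stack = [0, -2] (depth 2)

Answer: 2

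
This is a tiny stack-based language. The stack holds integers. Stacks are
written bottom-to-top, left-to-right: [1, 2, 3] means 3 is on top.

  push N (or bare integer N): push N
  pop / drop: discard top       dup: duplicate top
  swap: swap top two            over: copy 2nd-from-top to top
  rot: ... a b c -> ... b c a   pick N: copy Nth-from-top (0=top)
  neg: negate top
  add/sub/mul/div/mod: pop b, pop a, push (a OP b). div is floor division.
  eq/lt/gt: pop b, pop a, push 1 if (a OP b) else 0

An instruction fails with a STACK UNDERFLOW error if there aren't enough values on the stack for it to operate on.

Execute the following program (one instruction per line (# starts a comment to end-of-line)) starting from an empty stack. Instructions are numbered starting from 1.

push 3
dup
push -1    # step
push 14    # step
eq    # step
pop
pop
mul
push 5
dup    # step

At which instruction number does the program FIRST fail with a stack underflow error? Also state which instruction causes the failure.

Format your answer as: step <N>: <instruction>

Answer: step 8: mul

Derivation:
Step 1 ('push 3'): stack = [3], depth = 1
Step 2 ('dup'): stack = [3, 3], depth = 2
Step 3 ('push -1'): stack = [3, 3, -1], depth = 3
Step 4 ('push 14'): stack = [3, 3, -1, 14], depth = 4
Step 5 ('eq'): stack = [3, 3, 0], depth = 3
Step 6 ('pop'): stack = [3, 3], depth = 2
Step 7 ('pop'): stack = [3], depth = 1
Step 8 ('mul'): needs 2 value(s) but depth is 1 — STACK UNDERFLOW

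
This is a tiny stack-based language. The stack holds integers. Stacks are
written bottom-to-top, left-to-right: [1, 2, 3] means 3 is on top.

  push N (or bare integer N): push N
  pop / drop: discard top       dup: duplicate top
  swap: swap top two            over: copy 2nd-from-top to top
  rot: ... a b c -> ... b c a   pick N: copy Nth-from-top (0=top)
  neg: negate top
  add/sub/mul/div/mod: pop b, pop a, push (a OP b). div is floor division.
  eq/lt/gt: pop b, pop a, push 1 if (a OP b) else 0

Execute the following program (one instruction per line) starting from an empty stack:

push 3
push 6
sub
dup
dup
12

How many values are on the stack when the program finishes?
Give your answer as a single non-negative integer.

After 'push 3': stack = [3] (depth 1)
After 'push 6': stack = [3, 6] (depth 2)
After 'sub': stack = [-3] (depth 1)
After 'dup': stack = [-3, -3] (depth 2)
After 'dup': stack = [-3, -3, -3] (depth 3)
After 'push 12': stack = [-3, -3, -3, 12] (depth 4)

Answer: 4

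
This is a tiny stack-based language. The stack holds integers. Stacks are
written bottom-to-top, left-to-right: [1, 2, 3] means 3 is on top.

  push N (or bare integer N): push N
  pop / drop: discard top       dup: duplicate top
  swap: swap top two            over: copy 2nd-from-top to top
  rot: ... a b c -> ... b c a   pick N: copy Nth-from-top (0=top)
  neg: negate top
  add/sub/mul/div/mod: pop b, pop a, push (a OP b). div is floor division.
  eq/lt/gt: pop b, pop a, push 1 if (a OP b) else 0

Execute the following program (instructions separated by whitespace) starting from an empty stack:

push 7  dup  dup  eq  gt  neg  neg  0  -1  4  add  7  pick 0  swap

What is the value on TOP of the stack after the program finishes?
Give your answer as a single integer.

After 'push 7': [7]
After 'dup': [7, 7]
After 'dup': [7, 7, 7]
After 'eq': [7, 1]
After 'gt': [1]
After 'neg': [-1]
After 'neg': [1]
After 'push 0': [1, 0]
After 'push -1': [1, 0, -1]
After 'push 4': [1, 0, -1, 4]
After 'add': [1, 0, 3]
After 'push 7': [1, 0, 3, 7]
After 'pick 0': [1, 0, 3, 7, 7]
After 'swap': [1, 0, 3, 7, 7]

Answer: 7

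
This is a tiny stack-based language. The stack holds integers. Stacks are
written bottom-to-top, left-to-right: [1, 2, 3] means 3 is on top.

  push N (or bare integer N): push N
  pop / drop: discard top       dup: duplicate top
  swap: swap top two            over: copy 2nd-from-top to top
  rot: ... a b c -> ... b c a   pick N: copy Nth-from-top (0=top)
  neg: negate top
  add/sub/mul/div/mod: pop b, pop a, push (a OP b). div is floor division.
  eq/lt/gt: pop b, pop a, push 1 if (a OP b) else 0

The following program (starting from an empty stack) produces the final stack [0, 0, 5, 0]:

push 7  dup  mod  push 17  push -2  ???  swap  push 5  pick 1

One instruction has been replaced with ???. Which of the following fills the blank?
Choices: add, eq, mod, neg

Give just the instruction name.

Stack before ???: [0, 17, -2]
Stack after ???:  [0, 0]
Checking each choice:
  add: produces [15, 0, 5, 0]
  eq: MATCH
  mod: produces [-1, 0, 5, 0]
  neg: produces [0, 2, 17, 5, 17]


Answer: eq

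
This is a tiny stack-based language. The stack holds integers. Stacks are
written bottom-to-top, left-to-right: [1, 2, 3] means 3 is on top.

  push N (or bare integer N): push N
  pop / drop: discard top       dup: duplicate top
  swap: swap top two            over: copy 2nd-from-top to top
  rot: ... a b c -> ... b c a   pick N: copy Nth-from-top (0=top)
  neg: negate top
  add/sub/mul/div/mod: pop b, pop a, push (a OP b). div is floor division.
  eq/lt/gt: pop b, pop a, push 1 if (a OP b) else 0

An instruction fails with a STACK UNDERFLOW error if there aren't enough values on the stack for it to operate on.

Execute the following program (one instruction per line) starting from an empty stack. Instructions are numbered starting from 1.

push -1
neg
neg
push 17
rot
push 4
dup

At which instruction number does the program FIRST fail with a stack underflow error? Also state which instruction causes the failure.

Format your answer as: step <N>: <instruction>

Step 1 ('push -1'): stack = [-1], depth = 1
Step 2 ('neg'): stack = [1], depth = 1
Step 3 ('neg'): stack = [-1], depth = 1
Step 4 ('push 17'): stack = [-1, 17], depth = 2
Step 5 ('rot'): needs 3 value(s) but depth is 2 — STACK UNDERFLOW

Answer: step 5: rot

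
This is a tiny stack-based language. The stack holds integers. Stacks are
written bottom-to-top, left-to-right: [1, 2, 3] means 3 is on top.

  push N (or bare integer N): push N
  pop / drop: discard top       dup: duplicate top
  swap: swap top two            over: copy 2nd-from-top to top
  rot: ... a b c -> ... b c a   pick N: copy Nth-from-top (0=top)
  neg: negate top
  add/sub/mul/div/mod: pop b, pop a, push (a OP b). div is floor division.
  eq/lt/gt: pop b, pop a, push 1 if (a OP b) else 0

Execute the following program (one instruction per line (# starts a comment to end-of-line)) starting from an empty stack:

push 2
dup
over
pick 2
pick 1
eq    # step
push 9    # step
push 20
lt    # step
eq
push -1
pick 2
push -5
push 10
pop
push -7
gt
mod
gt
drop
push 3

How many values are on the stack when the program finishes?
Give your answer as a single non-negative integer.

After 'push 2': stack = [2] (depth 1)
After 'dup': stack = [2, 2] (depth 2)
After 'over': stack = [2, 2, 2] (depth 3)
After 'pick 2': stack = [2, 2, 2, 2] (depth 4)
After 'pick 1': stack = [2, 2, 2, 2, 2] (depth 5)
After 'eq': stack = [2, 2, 2, 1] (depth 4)
After 'push 9': stack = [2, 2, 2, 1, 9] (depth 5)
After 'push 20': stack = [2, 2, 2, 1, 9, 20] (depth 6)
After 'lt': stack = [2, 2, 2, 1, 1] (depth 5)
After 'eq': stack = [2, 2, 2, 1] (depth 4)
  ...
After 'pick 2': stack = [2, 2, 2, 1, -1, 2] (depth 6)
After 'push -5': stack = [2, 2, 2, 1, -1, 2, -5] (depth 7)
After 'push 10': stack = [2, 2, 2, 1, -1, 2, -5, 10] (depth 8)
After 'pop': stack = [2, 2, 2, 1, -1, 2, -5] (depth 7)
After 'push -7': stack = [2, 2, 2, 1, -1, 2, -5, -7] (depth 8)
After 'gt': stack = [2, 2, 2, 1, -1, 2, 1] (depth 7)
After 'mod': stack = [2, 2, 2, 1, -1, 0] (depth 6)
After 'gt': stack = [2, 2, 2, 1, 0] (depth 5)
After 'drop': stack = [2, 2, 2, 1] (depth 4)
After 'push 3': stack = [2, 2, 2, 1, 3] (depth 5)

Answer: 5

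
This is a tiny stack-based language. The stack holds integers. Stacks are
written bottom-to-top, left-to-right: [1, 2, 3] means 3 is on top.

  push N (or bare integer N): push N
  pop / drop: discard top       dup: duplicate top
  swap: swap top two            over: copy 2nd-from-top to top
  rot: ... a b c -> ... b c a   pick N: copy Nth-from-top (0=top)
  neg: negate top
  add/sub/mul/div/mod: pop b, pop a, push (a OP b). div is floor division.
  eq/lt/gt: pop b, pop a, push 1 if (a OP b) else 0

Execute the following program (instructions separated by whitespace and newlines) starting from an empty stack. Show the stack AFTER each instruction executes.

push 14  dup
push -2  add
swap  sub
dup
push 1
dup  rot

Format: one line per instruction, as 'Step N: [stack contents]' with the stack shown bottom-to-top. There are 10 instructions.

Step 1: [14]
Step 2: [14, 14]
Step 3: [14, 14, -2]
Step 4: [14, 12]
Step 5: [12, 14]
Step 6: [-2]
Step 7: [-2, -2]
Step 8: [-2, -2, 1]
Step 9: [-2, -2, 1, 1]
Step 10: [-2, 1, 1, -2]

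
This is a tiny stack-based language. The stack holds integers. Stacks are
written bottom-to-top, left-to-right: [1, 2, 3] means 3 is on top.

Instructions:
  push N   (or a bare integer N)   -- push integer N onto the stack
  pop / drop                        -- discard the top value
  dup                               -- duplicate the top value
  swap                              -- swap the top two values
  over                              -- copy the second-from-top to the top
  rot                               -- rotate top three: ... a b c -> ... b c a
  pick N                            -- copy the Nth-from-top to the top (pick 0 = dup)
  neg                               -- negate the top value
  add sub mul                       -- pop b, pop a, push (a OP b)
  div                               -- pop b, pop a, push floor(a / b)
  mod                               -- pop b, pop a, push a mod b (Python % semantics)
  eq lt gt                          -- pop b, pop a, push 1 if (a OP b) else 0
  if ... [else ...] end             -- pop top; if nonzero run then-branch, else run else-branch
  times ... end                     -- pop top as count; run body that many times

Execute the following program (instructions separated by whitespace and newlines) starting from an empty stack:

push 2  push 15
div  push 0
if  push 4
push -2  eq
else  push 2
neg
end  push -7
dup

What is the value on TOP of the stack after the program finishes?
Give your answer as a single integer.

Answer: -7

Derivation:
After 'push 2': [2]
After 'push 15': [2, 15]
After 'div': [0]
After 'push 0': [0, 0]
After 'if': [0]
After 'push 2': [0, 2]
After 'neg': [0, -2]
After 'push -7': [0, -2, -7]
After 'dup': [0, -2, -7, -7]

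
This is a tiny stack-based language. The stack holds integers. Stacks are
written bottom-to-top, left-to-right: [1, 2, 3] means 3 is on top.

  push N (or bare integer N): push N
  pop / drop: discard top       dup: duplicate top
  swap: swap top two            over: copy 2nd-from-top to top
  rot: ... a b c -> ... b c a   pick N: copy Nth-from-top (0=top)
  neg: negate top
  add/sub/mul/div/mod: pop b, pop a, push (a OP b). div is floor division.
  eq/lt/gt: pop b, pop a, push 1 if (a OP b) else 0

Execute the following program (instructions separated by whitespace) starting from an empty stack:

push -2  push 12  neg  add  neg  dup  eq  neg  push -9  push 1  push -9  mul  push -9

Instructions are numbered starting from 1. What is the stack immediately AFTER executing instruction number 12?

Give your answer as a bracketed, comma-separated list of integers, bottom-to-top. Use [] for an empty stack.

Answer: [-1, -9, -9]

Derivation:
Step 1 ('push -2'): [-2]
Step 2 ('push 12'): [-2, 12]
Step 3 ('neg'): [-2, -12]
Step 4 ('add'): [-14]
Step 5 ('neg'): [14]
Step 6 ('dup'): [14, 14]
Step 7 ('eq'): [1]
Step 8 ('neg'): [-1]
Step 9 ('push -9'): [-1, -9]
Step 10 ('push 1'): [-1, -9, 1]
Step 11 ('push -9'): [-1, -9, 1, -9]
Step 12 ('mul'): [-1, -9, -9]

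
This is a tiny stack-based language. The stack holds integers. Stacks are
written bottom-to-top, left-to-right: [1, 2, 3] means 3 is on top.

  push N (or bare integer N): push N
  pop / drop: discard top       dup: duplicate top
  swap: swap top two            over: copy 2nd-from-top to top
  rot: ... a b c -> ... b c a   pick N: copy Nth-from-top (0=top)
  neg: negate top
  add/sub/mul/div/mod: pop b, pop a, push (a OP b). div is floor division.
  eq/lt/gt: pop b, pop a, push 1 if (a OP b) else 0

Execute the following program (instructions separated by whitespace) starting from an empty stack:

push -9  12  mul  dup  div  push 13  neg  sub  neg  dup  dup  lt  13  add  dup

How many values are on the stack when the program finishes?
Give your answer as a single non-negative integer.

After 'push -9': stack = [-9] (depth 1)
After 'push 12': stack = [-9, 12] (depth 2)
After 'mul': stack = [-108] (depth 1)
After 'dup': stack = [-108, -108] (depth 2)
After 'div': stack = [1] (depth 1)
After 'push 13': stack = [1, 13] (depth 2)
After 'neg': stack = [1, -13] (depth 2)
After 'sub': stack = [14] (depth 1)
After 'neg': stack = [-14] (depth 1)
After 'dup': stack = [-14, -14] (depth 2)
After 'dup': stack = [-14, -14, -14] (depth 3)
After 'lt': stack = [-14, 0] (depth 2)
After 'push 13': stack = [-14, 0, 13] (depth 3)
After 'add': stack = [-14, 13] (depth 2)
After 'dup': stack = [-14, 13, 13] (depth 3)

Answer: 3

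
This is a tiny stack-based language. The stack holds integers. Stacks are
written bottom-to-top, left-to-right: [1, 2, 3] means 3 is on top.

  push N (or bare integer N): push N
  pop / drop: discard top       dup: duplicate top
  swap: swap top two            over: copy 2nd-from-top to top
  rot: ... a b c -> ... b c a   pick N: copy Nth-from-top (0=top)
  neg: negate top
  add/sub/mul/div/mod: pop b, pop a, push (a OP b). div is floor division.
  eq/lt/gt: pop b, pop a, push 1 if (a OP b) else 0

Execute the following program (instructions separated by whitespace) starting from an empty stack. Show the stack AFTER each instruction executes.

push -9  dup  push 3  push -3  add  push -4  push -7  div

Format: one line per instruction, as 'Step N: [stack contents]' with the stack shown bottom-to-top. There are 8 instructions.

Step 1: [-9]
Step 2: [-9, -9]
Step 3: [-9, -9, 3]
Step 4: [-9, -9, 3, -3]
Step 5: [-9, -9, 0]
Step 6: [-9, -9, 0, -4]
Step 7: [-9, -9, 0, -4, -7]
Step 8: [-9, -9, 0, 0]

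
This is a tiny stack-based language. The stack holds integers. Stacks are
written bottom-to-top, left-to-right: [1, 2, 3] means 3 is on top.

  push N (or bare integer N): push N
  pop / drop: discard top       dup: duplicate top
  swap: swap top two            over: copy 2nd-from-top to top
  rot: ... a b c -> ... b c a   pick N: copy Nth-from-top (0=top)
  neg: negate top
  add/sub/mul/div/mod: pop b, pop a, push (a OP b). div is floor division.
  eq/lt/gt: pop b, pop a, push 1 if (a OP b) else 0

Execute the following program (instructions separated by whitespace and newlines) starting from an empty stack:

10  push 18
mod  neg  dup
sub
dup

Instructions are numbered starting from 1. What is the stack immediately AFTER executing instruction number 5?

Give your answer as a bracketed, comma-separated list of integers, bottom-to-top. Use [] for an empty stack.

Step 1 ('10'): [10]
Step 2 ('push 18'): [10, 18]
Step 3 ('mod'): [10]
Step 4 ('neg'): [-10]
Step 5 ('dup'): [-10, -10]

Answer: [-10, -10]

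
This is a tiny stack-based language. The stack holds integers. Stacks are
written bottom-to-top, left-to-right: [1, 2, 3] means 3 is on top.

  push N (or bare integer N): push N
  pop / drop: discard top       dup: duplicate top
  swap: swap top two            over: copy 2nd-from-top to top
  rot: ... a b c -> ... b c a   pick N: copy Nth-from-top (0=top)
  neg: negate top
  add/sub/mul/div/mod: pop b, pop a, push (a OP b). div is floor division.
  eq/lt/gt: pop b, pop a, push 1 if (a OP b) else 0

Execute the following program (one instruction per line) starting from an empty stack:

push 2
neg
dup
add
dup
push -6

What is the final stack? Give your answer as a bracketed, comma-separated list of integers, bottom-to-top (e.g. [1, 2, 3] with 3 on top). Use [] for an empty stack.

After 'push 2': [2]
After 'neg': [-2]
After 'dup': [-2, -2]
After 'add': [-4]
After 'dup': [-4, -4]
After 'push -6': [-4, -4, -6]

Answer: [-4, -4, -6]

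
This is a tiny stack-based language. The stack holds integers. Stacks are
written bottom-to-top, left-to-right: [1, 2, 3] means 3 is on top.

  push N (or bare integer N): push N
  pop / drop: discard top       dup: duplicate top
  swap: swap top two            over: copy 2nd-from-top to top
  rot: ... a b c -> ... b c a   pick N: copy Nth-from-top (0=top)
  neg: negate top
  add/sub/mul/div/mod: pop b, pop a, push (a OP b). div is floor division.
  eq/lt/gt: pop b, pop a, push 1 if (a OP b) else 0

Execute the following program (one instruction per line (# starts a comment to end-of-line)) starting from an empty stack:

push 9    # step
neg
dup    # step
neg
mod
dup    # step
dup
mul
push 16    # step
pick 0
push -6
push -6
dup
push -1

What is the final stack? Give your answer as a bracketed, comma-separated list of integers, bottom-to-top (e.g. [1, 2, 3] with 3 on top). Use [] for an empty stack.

After 'push 9': [9]
After 'neg': [-9]
After 'dup': [-9, -9]
After 'neg': [-9, 9]
After 'mod': [0]
After 'dup': [0, 0]
After 'dup': [0, 0, 0]
After 'mul': [0, 0]
After 'push 16': [0, 0, 16]
After 'pick 0': [0, 0, 16, 16]
After 'push -6': [0, 0, 16, 16, -6]
After 'push -6': [0, 0, 16, 16, -6, -6]
After 'dup': [0, 0, 16, 16, -6, -6, -6]
After 'push -1': [0, 0, 16, 16, -6, -6, -6, -1]

Answer: [0, 0, 16, 16, -6, -6, -6, -1]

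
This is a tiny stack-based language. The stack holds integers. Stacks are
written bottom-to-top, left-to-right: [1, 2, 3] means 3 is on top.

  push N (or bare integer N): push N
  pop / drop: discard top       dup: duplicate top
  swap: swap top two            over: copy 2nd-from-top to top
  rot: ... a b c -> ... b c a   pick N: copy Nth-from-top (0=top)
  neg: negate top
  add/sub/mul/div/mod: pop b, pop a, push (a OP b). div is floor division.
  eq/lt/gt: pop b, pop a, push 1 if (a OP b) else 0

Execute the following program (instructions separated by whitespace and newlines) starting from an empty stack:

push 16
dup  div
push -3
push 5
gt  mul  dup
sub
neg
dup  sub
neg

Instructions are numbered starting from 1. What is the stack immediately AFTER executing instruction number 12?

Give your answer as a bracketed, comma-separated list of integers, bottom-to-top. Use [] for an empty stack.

Answer: [0]

Derivation:
Step 1 ('push 16'): [16]
Step 2 ('dup'): [16, 16]
Step 3 ('div'): [1]
Step 4 ('push -3'): [1, -3]
Step 5 ('push 5'): [1, -3, 5]
Step 6 ('gt'): [1, 0]
Step 7 ('mul'): [0]
Step 8 ('dup'): [0, 0]
Step 9 ('sub'): [0]
Step 10 ('neg'): [0]
Step 11 ('dup'): [0, 0]
Step 12 ('sub'): [0]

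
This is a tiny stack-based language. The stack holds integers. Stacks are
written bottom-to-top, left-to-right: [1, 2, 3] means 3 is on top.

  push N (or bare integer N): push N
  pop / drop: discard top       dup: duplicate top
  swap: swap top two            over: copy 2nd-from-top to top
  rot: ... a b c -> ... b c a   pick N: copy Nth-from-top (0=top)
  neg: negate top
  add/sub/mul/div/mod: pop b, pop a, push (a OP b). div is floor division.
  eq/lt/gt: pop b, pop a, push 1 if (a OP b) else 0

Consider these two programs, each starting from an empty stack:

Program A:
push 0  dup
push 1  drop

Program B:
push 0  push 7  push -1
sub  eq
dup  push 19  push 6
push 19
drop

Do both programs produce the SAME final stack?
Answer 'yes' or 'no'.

Program A trace:
  After 'push 0': [0]
  After 'dup': [0, 0]
  After 'push 1': [0, 0, 1]
  After 'drop': [0, 0]
Program A final stack: [0, 0]

Program B trace:
  After 'push 0': [0]
  After 'push 7': [0, 7]
  After 'push -1': [0, 7, -1]
  After 'sub': [0, 8]
  After 'eq': [0]
  After 'dup': [0, 0]
  After 'push 19': [0, 0, 19]
  After 'push 6': [0, 0, 19, 6]
  After 'push 19': [0, 0, 19, 6, 19]
  After 'drop': [0, 0, 19, 6]
Program B final stack: [0, 0, 19, 6]
Same: no

Answer: no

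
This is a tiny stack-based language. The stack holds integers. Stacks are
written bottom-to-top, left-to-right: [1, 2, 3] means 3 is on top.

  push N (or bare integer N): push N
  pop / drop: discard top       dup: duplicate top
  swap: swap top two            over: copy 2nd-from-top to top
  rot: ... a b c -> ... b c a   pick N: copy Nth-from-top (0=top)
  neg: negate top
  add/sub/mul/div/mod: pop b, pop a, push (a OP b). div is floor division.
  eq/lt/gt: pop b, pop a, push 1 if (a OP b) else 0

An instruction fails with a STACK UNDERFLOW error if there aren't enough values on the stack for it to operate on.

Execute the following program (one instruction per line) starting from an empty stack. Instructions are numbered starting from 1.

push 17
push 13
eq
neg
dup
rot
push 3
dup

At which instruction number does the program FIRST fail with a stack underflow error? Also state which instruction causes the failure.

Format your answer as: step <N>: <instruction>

Answer: step 6: rot

Derivation:
Step 1 ('push 17'): stack = [17], depth = 1
Step 2 ('push 13'): stack = [17, 13], depth = 2
Step 3 ('eq'): stack = [0], depth = 1
Step 4 ('neg'): stack = [0], depth = 1
Step 5 ('dup'): stack = [0, 0], depth = 2
Step 6 ('rot'): needs 3 value(s) but depth is 2 — STACK UNDERFLOW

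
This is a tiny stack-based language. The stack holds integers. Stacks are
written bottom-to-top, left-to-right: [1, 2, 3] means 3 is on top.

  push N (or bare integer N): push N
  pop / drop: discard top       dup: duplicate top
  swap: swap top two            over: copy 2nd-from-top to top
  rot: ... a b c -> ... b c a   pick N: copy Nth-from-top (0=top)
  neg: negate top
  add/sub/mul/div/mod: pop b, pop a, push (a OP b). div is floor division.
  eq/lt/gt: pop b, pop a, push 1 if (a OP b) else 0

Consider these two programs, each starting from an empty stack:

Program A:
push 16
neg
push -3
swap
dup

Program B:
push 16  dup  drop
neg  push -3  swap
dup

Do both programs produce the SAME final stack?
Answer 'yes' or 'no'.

Answer: yes

Derivation:
Program A trace:
  After 'push 16': [16]
  After 'neg': [-16]
  After 'push -3': [-16, -3]
  After 'swap': [-3, -16]
  After 'dup': [-3, -16, -16]
Program A final stack: [-3, -16, -16]

Program B trace:
  After 'push 16': [16]
  After 'dup': [16, 16]
  After 'drop': [16]
  After 'neg': [-16]
  After 'push -3': [-16, -3]
  After 'swap': [-3, -16]
  After 'dup': [-3, -16, -16]
Program B final stack: [-3, -16, -16]
Same: yes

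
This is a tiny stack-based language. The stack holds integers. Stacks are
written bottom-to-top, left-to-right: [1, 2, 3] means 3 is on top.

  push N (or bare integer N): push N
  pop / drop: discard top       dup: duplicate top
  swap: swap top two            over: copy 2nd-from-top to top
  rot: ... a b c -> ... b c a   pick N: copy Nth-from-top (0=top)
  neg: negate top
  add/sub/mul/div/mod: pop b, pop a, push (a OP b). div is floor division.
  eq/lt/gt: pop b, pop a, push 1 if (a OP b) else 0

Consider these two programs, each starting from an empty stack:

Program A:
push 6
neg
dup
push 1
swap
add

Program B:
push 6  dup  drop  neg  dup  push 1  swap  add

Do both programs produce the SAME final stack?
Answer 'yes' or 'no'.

Answer: yes

Derivation:
Program A trace:
  After 'push 6': [6]
  After 'neg': [-6]
  After 'dup': [-6, -6]
  After 'push 1': [-6, -6, 1]
  After 'swap': [-6, 1, -6]
  After 'add': [-6, -5]
Program A final stack: [-6, -5]

Program B trace:
  After 'push 6': [6]
  After 'dup': [6, 6]
  After 'drop': [6]
  After 'neg': [-6]
  After 'dup': [-6, -6]
  After 'push 1': [-6, -6, 1]
  After 'swap': [-6, 1, -6]
  After 'add': [-6, -5]
Program B final stack: [-6, -5]
Same: yes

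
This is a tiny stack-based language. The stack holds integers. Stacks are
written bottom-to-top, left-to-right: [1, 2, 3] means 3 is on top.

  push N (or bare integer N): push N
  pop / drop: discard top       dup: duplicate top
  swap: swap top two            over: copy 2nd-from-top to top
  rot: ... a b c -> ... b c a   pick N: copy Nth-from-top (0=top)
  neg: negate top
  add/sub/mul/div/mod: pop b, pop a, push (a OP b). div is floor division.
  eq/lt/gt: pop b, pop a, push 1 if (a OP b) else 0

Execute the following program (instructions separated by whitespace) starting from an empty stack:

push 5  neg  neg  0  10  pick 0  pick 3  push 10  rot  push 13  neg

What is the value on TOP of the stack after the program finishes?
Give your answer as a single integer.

Answer: -13

Derivation:
After 'push 5': [5]
After 'neg': [-5]
After 'neg': [5]
After 'push 0': [5, 0]
After 'push 10': [5, 0, 10]
After 'pick 0': [5, 0, 10, 10]
After 'pick 3': [5, 0, 10, 10, 5]
After 'push 10': [5, 0, 10, 10, 5, 10]
After 'rot': [5, 0, 10, 5, 10, 10]
After 'push 13': [5, 0, 10, 5, 10, 10, 13]
After 'neg': [5, 0, 10, 5, 10, 10, -13]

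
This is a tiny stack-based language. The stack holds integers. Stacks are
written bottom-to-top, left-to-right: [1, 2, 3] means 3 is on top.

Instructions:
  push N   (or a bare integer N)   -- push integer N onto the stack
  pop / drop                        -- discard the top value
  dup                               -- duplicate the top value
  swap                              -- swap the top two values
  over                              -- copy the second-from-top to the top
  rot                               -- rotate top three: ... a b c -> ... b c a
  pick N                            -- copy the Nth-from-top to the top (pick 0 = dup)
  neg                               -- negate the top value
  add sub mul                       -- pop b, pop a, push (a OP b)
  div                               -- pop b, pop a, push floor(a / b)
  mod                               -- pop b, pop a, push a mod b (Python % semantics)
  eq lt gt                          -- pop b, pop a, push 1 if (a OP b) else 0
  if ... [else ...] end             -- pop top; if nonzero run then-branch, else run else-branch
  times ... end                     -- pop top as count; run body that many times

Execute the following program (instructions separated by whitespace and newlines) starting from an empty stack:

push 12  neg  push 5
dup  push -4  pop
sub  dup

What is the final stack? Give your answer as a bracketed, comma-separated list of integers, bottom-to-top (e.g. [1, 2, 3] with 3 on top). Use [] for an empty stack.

Answer: [-12, 0, 0]

Derivation:
After 'push 12': [12]
After 'neg': [-12]
After 'push 5': [-12, 5]
After 'dup': [-12, 5, 5]
After 'push -4': [-12, 5, 5, -4]
After 'pop': [-12, 5, 5]
After 'sub': [-12, 0]
After 'dup': [-12, 0, 0]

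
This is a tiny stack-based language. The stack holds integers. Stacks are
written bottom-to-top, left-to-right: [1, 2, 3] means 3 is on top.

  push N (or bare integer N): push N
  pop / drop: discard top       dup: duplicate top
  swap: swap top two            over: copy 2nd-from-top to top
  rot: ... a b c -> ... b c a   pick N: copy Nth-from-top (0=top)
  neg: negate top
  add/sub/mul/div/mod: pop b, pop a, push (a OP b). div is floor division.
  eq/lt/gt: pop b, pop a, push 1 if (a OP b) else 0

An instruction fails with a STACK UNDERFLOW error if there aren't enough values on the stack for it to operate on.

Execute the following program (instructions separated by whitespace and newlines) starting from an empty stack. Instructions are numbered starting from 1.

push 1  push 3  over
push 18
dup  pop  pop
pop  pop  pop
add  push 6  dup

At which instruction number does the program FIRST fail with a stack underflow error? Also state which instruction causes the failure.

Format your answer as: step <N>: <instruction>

Answer: step 11: add

Derivation:
Step 1 ('push 1'): stack = [1], depth = 1
Step 2 ('push 3'): stack = [1, 3], depth = 2
Step 3 ('over'): stack = [1, 3, 1], depth = 3
Step 4 ('push 18'): stack = [1, 3, 1, 18], depth = 4
Step 5 ('dup'): stack = [1, 3, 1, 18, 18], depth = 5
Step 6 ('pop'): stack = [1, 3, 1, 18], depth = 4
Step 7 ('pop'): stack = [1, 3, 1], depth = 3
Step 8 ('pop'): stack = [1, 3], depth = 2
Step 9 ('pop'): stack = [1], depth = 1
Step 10 ('pop'): stack = [], depth = 0
Step 11 ('add'): needs 2 value(s) but depth is 0 — STACK UNDERFLOW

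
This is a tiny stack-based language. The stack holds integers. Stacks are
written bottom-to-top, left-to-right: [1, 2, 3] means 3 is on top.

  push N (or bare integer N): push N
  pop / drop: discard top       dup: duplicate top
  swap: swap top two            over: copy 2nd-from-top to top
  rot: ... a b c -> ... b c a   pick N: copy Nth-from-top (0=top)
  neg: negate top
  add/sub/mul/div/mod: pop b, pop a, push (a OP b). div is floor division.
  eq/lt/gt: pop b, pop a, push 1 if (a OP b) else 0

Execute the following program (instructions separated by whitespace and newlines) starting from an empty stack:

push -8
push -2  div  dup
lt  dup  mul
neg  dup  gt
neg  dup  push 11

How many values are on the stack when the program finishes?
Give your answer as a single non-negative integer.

Answer: 3

Derivation:
After 'push -8': stack = [-8] (depth 1)
After 'push -2': stack = [-8, -2] (depth 2)
After 'div': stack = [4] (depth 1)
After 'dup': stack = [4, 4] (depth 2)
After 'lt': stack = [0] (depth 1)
After 'dup': stack = [0, 0] (depth 2)
After 'mul': stack = [0] (depth 1)
After 'neg': stack = [0] (depth 1)
After 'dup': stack = [0, 0] (depth 2)
After 'gt': stack = [0] (depth 1)
After 'neg': stack = [0] (depth 1)
After 'dup': stack = [0, 0] (depth 2)
After 'push 11': stack = [0, 0, 11] (depth 3)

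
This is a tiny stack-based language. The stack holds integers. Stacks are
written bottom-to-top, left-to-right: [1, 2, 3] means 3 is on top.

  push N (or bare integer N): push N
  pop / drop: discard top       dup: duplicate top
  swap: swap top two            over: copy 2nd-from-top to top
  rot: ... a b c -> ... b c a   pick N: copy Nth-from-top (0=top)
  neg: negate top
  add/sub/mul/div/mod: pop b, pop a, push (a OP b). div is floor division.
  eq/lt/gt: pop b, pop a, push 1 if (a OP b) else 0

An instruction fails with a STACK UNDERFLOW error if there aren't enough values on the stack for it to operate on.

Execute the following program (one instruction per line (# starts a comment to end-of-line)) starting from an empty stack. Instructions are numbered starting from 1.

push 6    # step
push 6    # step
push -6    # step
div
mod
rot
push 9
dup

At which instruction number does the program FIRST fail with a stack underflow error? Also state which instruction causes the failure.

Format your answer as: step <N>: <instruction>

Step 1 ('push 6'): stack = [6], depth = 1
Step 2 ('push 6'): stack = [6, 6], depth = 2
Step 3 ('push -6'): stack = [6, 6, -6], depth = 3
Step 4 ('div'): stack = [6, -1], depth = 2
Step 5 ('mod'): stack = [0], depth = 1
Step 6 ('rot'): needs 3 value(s) but depth is 1 — STACK UNDERFLOW

Answer: step 6: rot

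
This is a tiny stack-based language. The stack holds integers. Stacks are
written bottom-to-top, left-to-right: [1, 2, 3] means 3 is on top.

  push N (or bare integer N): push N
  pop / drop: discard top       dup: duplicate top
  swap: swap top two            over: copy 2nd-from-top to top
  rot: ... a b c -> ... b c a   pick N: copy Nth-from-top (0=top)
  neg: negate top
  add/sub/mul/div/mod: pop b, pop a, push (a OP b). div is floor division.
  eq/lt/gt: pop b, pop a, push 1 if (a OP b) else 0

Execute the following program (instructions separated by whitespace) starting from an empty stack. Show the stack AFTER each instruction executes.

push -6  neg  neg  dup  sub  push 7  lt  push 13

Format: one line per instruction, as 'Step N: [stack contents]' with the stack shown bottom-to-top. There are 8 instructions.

Step 1: [-6]
Step 2: [6]
Step 3: [-6]
Step 4: [-6, -6]
Step 5: [0]
Step 6: [0, 7]
Step 7: [1]
Step 8: [1, 13]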